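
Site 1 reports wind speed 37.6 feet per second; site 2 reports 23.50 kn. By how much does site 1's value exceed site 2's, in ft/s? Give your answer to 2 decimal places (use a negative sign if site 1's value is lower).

site 2: 23.50 kt = 39.6635 ft/s.
Difference: 37.6000 − 39.6635 = -2.06 ft/s.

-2.06 ft/s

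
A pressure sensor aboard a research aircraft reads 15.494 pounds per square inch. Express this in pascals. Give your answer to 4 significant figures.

1 psi = 6894.76 Pa, so 15.494 × 6894.76 = 106800 Pa.

106800 Pa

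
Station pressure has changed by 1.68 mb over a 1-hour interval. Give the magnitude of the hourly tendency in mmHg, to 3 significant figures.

1.68 mb / 1 h × 0.750062 mmHg/mb = 1.26 mmHg/h.

1.26 mmHg per hour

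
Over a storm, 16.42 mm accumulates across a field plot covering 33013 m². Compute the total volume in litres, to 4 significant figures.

1 mm over 1 m² is 1 L, so volume = 16.42 × 33013 = 542073.46 L ≈ 542100 L.

542100 litres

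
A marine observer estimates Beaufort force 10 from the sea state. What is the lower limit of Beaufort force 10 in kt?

48 kt

Beaufort 10 (storm) spans 48–55 knots.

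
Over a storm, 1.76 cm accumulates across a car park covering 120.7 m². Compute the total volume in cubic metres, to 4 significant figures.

Depth: 1.76 cm × 10 = 17.6 mm.
1 mm over 1 m² is 1 L, so volume = 17.6 × 120.7 = 2124.32 L = 2.124 m³.

2.124 cubic metres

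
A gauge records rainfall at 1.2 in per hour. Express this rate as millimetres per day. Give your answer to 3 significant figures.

1.2 in/hour × 25.4 mm/in × 24 hour/day = 732 mm/day.

732 mm/day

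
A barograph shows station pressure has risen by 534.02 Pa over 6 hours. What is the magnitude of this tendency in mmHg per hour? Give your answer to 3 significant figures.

0.668 mmHg per hour

534.02 Pa / 6 h × 0.00750062 mmHg/Pa = 0.668 mmHg/h.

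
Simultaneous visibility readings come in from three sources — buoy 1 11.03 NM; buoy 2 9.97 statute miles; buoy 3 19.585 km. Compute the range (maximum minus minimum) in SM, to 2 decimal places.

2.72 SM

buoy 1: 11.03 nmi = 12.6931 SM.
buoy 3: 19.585 km = 12.1696 SM.
Spread: 12.6931 − 9.9700 = 2.72 SM.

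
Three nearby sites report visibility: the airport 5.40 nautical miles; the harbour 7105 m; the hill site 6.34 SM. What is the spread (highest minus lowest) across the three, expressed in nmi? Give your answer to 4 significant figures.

the harbour: 7105 m = 3.83639 nmi.
the hill site: 6.34 SM = 5.50931 nmi.
Spread: 5.50931 − 3.83639 = 1.673 nmi.

1.673 nmi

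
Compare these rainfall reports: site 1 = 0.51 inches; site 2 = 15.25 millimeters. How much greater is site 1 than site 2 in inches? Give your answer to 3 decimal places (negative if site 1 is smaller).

-0.090 in

site 2: 15.25 mm = 0.60039 in.
Difference: 0.51000 − 0.60039 = -0.090 in.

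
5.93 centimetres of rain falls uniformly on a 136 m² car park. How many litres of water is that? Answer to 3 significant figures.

Depth: 5.93 cm × 10 = 59.3 mm.
1 mm over 1 m² is 1 L, so volume = 59.3 × 136 = 8064.8 L ≈ 8060 L.

8060 litres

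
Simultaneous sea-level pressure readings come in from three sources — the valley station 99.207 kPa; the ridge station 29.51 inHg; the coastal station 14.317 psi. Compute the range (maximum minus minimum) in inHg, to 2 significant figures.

0.36 inHg

the valley station: 99.207 kPa = 29.2958 inHg.
the coastal station: 14.317 psi = 29.1497 inHg.
Spread: 29.5100 − 29.1497 = 0.36 inHg.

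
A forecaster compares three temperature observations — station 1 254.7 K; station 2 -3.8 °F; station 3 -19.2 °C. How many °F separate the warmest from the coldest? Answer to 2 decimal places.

2.59 °F

station 1: 254.7 K = -18.450 °C.
station 2: -3.8 °F = -19.889 °C.
Spread: (-18.450) − (-19.889) = 1.439 °C = 2.59 °F.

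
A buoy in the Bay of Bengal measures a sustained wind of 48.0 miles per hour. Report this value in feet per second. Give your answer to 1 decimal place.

70.4 ft/s

1 mph = 1.46667 ft/s, so 48.0 × 1.46667 = 70.4 ft/s.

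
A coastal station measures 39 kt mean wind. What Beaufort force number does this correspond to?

Beaufort force 8

39 kt lies in the Beaufort 8 band (gale, 34–40 kt).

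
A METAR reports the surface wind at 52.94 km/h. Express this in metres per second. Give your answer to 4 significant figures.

14.71 m/s

1 km/h = 0.277778 m/s, so 52.94 × 0.277778 = 14.71 m/s.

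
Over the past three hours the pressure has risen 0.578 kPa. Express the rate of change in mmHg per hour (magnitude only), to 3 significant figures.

1.45 mmHg per hour

0.578 kPa / 3 h × 7.50062 mmHg/kPa = 1.45 mmHg/h.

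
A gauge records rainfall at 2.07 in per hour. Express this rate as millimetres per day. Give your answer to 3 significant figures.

1260 mm/day

2.07 in/hour × 25.4 mm/in × 24 hour/day = 1260 mm/day.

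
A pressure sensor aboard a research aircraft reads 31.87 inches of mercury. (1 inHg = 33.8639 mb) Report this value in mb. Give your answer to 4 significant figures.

1079 mb

1 inHg = 33.8639 mb, so 31.87 × 33.8639 = 1079 mb.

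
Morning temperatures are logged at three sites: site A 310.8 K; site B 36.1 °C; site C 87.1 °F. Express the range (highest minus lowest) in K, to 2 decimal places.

7.04 K

site A: 310.8 K = 37.650 °C.
site C: 87.1 °F = 30.611 °C.
Spread: 37.650 − 30.611 = 7.039 °C.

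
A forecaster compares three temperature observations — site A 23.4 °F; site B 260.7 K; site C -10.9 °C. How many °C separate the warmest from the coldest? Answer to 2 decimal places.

7.67 °C

site A: 23.4 °F = -4.778 °C.
site B: 260.7 K = -12.450 °C.
Spread: (-4.778) − (-12.450) = 7.672 °C.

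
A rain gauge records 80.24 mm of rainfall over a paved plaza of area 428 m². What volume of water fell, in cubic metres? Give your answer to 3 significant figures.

1 mm over 1 m² is 1 L, so volume = 80.24 × 428 = 34342.72 L = 34.3 m³.

34.3 cubic metres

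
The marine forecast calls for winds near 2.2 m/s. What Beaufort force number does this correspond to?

2.2 m/s lies in the Beaufort 2 band (light breeze, 1.6–3.3 m/s).

Beaufort force 2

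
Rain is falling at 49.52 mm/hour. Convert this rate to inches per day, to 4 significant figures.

49.52 mm/hour × 0.0393701 in/mm × 24 hour/day = 46.79 in/day.

46.79 in/day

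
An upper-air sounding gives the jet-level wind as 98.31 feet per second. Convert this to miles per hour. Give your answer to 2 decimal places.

1 ft/s = 0.681818 mph, so 98.31 × 0.681818 = 67.03 mph.

67.03 mph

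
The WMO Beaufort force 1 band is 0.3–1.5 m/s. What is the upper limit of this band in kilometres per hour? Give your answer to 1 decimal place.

5.4 km/h

0.3–1.5 m/s × 3.6 = 1.1–5.4 km/h.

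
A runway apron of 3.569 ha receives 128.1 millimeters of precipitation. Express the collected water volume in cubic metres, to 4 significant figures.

4572 cubic metres

Area: 3.569 ha = 35690 m².
1 mm over 1 m² is 1 L, so volume = 128.1 × 35690 = 4571889 L = 4572 m³.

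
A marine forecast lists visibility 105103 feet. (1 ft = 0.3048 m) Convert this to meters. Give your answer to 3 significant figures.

32000 m

1 ft = 0.3048 m, so 105103 × 0.3048 = 32000 m.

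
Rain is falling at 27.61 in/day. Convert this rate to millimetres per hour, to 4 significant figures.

29.22 mm/hour

27.61 in/day × 25.4 mm/in × 0.0416667 day/hour = 29.22 mm/hour.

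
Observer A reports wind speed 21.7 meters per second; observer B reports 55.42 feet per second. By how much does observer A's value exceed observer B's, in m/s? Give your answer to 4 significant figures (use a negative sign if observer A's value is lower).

observer B: 55.42 ft/s = 16.89202 m/s.
Difference: 21.70000 − 16.89202 = 4.808 m/s.

4.808 m/s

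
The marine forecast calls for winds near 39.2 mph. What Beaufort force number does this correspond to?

Beaufort force 8

39.2 mph = 17.5 m/s, which is Beaufort 8 (gale, 17.2–20.7 m/s).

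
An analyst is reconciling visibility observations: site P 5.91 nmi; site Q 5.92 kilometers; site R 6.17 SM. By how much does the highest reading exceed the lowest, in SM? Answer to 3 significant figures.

3.12 SM

site P: 5.91 nmi = 6.8011 SM.
site Q: 5.92 km = 3.6785 SM.
Spread: 6.8011 − 3.6785 = 3.12 SM.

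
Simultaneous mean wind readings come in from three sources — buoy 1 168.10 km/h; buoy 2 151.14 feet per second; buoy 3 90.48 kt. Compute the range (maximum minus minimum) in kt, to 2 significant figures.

1.2 kt

buoy 1: 168.10 km/h = 90.767 kt.
buoy 2: 151.14 ft/s = 89.548 kt.
Spread: 90.767 − 89.548 = 1.2 kt.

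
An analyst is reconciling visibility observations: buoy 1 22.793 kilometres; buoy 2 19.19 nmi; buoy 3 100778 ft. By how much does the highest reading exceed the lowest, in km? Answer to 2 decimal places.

12.75 km

buoy 2: 19.19 nmi = 35.5399 km.
buoy 3: 100778 ft = 30.7171 km.
Spread: 35.5399 − 22.7930 = 12.75 km.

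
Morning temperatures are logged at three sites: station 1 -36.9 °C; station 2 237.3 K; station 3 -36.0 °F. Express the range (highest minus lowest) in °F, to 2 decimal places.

station 2: 237.3 K = -35.850 °C.
station 3: -36.0 °F = -37.778 °C.
Spread: (-35.850) − (-37.778) = 1.928 °C = 3.47 °F.

3.47 °F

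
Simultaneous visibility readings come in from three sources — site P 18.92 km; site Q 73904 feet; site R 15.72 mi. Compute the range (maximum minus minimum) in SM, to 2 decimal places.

site P: 18.92 km = 11.7563 SM.
site Q: 73904 ft = 13.9970 SM.
Spread: 15.7200 − 11.7563 = 3.96 SM.

3.96 SM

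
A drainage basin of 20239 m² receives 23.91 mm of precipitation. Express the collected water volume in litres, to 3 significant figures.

484000 litres

1 mm over 1 m² is 1 L, so volume = 23.91 × 20239 = 483914.49 L ≈ 484000 L.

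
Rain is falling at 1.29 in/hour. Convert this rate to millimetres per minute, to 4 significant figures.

0.5461 mm/minute

1.29 in/hour × 25.4 mm/in × 0.0166667 hour/minute = 0.5461 mm/minute.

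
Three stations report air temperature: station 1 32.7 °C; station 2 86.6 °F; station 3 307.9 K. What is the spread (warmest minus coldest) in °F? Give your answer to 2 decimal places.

7.95 °F

station 2: 86.6 °F = 30.333 °C.
station 3: 307.9 K = 34.750 °C.
Spread: 34.750 − 30.333 = 4.417 °C = 7.95 °F.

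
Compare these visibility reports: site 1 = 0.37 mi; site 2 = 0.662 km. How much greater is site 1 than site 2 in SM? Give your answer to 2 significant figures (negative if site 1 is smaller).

site 2: 0.662 km = 0.41135 SM.
Difference: 0.37000 − 0.41135 = -0.041 SM.

-0.041 SM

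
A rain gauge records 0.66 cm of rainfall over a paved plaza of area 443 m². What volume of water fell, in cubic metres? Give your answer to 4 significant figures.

Depth: 0.66 cm × 10 = 6.6 mm.
1 mm over 1 m² is 1 L, so volume = 6.6 × 443 = 2923.8 L = 2.924 m³.

2.924 cubic metres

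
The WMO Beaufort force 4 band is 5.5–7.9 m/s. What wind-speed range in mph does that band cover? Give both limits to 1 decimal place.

5.5–7.9 m/s × 2.237 = 12.3–17.7 mph.

12.3 to 17.7 mph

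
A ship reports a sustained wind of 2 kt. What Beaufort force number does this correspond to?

2 kt lies in the Beaufort 1 band (light air, 1–3 kt).

Beaufort force 1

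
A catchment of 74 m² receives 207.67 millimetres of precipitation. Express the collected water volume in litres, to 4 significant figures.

15370 litres

1 mm over 1 m² is 1 L, so volume = 207.67 × 74 = 15367.58 L ≈ 15370 L.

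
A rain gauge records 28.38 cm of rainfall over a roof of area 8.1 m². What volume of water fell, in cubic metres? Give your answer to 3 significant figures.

2.30 cubic metres

Depth: 28.38 cm × 10 = 283.8 mm.
1 mm over 1 m² is 1 L, so volume = 283.8 × 8.1 = 2298.78 L = 2.30 m³.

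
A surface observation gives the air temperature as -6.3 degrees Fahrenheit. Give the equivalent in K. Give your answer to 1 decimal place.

First to °C: -21.28 °C.
Then to K: 251.9 K.

251.9 K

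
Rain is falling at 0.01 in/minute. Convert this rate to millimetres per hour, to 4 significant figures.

0.01 in/minute × 25.4 mm/in × 60 minute/hour = 15.24 mm/hour.

15.24 mm/hour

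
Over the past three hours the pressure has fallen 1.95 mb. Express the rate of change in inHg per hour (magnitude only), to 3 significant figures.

1.95 mb / 3 h × 0.02953 inHg/mb = 0.0192 inHg/h.

0.0192 inHg per hour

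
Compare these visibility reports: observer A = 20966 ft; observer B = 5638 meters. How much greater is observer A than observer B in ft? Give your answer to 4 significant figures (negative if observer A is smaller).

2469 ft

observer B: 5638 m = 18497.38 ft.
Difference: 20966.00 − 18497.38 = 2469 ft.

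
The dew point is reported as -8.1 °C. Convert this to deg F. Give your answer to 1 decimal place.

°F = °C × 9/5 + 32 = -8.1 × 1.8 + 32 = 17.4 °F.

17.4 °F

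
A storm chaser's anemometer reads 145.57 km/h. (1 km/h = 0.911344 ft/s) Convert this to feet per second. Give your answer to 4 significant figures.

1 km/h = 0.911344 ft/s, so 145.57 × 0.911344 = 132.7 ft/s.

132.7 ft/s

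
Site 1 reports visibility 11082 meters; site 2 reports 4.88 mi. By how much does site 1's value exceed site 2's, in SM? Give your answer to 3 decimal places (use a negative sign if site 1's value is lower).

2.006 SM

site 1: 11082 m = 6.88604 SM.
Difference: 6.88604 − 4.88000 = 2.006 SM.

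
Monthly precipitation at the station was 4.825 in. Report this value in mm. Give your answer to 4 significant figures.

1 in = 25.4 mm, so 4.825 × 25.4 = 122.6 mm.

122.6 mm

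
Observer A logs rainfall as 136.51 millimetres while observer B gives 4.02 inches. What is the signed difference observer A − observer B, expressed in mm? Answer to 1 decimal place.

observer B: 4.02 in = 102.108 mm.
Difference: 136.510 − 102.108 = 34.4 mm.

34.4 mm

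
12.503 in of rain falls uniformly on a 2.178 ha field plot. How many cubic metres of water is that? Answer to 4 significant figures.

Depth: 12.503 in × 25.4 = 317.5762 mm.
Area: 2.178 ha = 21780 m².
1 mm over 1 m² is 1 L, so volume = 317.5762 × 21780 = 6916809.6 L = 6917 m³.

6917 cubic metres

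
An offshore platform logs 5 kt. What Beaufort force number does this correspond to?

Beaufort force 2

5 kt lies in the Beaufort 2 band (light breeze, 4–6 kt).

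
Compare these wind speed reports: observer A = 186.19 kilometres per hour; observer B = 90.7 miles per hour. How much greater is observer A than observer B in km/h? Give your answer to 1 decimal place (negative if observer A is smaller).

observer B: 90.7 mph = 145.968 km/h.
Difference: 186.190 − 145.968 = 40.2 km/h.

40.2 km/h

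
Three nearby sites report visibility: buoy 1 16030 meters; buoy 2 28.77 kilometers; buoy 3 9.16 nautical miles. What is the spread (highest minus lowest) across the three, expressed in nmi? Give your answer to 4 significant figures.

6.879 nmi

buoy 1: 16030 m = 8.65551 nmi.
buoy 2: 28.77 km = 15.53456 nmi.
Spread: 15.53456 − 8.65551 = 6.879 nmi.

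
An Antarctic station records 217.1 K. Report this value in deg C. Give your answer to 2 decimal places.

-56.05 °C

°C = 217.1 − 273.15 = -56.05 °C.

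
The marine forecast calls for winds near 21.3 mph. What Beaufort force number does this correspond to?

21.3 mph = 9.5 m/s, which is Beaufort 5 (fresh breeze, 8.0–10.7 m/s).

Beaufort force 5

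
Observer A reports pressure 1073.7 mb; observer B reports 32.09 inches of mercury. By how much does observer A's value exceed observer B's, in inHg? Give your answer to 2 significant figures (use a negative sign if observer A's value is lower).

-0.38 inHg

observer A: 1073.7 mb = 31.7063 inHg.
Difference: 31.7063 − 32.0900 = -0.38 inHg.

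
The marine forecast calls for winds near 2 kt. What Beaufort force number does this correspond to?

2 kt lies in the Beaufort 1 band (light air, 1–3 kt).

Beaufort force 1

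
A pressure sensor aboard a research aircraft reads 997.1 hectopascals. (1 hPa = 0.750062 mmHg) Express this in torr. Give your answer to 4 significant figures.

1 hPa = 0.750062 mmHg, so 997.1 × 0.750062 = 747.9 mmHg.

747.9 mmHg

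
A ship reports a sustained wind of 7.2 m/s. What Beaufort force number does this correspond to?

Beaufort force 4

7.2 m/s lies in the Beaufort 4 band (moderate breeze, 5.5–7.9 m/s).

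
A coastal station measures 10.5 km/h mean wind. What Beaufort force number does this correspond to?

Beaufort force 2

10.5 km/h = 2.9 m/s, which is Beaufort 2 (light breeze, 1.6–3.3 m/s).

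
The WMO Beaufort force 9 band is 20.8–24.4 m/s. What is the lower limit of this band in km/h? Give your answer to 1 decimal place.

20.8–24.4 m/s × 3.6 = 74.9–87.8 km/h.

74.9 km/h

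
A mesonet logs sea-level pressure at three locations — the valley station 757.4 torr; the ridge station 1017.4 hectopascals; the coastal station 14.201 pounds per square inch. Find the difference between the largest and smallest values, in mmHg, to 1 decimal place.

the ridge station: 1017.4 hPa = 763.113 mmHg.
the coastal station: 14.201 psi = 734.404 mmHg.
Spread: 763.113 − 734.404 = 28.7 mmHg.

28.7 mmHg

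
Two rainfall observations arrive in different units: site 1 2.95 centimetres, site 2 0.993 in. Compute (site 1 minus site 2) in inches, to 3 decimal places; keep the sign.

site 1: 2.95 cm = 1.16142 in.
Difference: 1.16142 − 0.99300 = 0.168 in.

0.168 in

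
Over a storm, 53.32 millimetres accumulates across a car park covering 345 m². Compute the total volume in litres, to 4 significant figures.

18400 litres

1 mm over 1 m² is 1 L, so volume = 53.32 × 345 = 18395.4 L ≈ 18400 L.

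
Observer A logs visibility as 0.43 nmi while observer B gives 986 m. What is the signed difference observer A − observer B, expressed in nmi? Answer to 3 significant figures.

observer B: 986 m = 0.53240 nmi.
Difference: 0.43000 − 0.53240 = -0.102 nmi.

-0.102 nmi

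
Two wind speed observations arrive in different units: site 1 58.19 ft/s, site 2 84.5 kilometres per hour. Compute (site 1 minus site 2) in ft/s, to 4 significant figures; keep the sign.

site 2: 84.5 km/h = 77.0086 ft/s.
Difference: 58.1900 − 77.0086 = -18.82 ft/s.

-18.82 ft/s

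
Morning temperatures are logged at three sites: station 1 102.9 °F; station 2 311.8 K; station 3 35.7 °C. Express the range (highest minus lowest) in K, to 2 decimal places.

station 1: 102.9 °F = 39.389 °C.
station 2: 311.8 K = 38.650 °C.
Spread: 39.389 − 35.700 = 3.689 °C.

3.69 K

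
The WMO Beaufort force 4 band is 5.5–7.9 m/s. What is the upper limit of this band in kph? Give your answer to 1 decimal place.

5.5–7.9 m/s × 3.6 = 19.8–28.4 km/h.

28.4 km/h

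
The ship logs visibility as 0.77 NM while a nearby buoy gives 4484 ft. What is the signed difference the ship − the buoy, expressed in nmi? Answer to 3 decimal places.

0.032 nmi

the buoy: 4484 ft = 0.73797 nmi.
Difference: 0.77000 − 0.73797 = 0.032 nmi.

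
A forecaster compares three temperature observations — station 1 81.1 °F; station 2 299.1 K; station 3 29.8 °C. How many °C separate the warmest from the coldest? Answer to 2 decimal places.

3.85 °C

station 1: 81.1 °F = 27.278 °C.
station 2: 299.1 K = 25.950 °C.
Spread: 29.800 − 25.950 = 3.850 °C.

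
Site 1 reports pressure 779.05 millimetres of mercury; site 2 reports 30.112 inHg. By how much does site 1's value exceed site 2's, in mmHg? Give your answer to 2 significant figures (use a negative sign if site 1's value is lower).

14 mmHg

site 2: 30.112 inHg = 764.84 mmHg.
Difference: 779.05 − 764.84 = 14 mmHg.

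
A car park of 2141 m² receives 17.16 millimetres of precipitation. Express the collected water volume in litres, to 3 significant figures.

1 mm over 1 m² is 1 L, so volume = 17.16 × 2141 = 36739.56 L ≈ 36700 L.

36700 litres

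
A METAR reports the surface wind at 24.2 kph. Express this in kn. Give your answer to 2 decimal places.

1 km/h = 0.539957 kt, so 24.2 × 0.539957 = 13.07 kt.

13.07 kt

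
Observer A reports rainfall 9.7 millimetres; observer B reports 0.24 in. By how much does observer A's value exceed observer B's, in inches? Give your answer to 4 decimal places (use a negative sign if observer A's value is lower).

observer A: 9.7 mm = 0.381890 in.
Difference: 0.381890 − 0.240000 = 0.1419 in.

0.1419 in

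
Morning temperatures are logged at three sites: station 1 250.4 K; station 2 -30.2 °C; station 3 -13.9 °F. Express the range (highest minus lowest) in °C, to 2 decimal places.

7.45 °C

station 1: 250.4 K = -22.750 °C.
station 3: -13.9 °F = -25.500 °C.
Spread: (-22.750) − (-30.200) = 7.450 °C.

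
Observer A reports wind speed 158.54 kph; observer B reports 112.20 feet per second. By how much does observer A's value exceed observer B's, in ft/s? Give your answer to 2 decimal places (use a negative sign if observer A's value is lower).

32.28 ft/s

observer A: 158.54 km/h = 144.4845 ft/s.
Difference: 144.4845 − 112.2000 = 32.28 ft/s.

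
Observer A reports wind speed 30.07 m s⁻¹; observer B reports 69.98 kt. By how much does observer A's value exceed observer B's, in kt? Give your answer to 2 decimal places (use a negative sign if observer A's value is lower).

observer A: 30.07 m/s = 58.4514 kt.
Difference: 58.4514 − 69.9800 = -11.53 kt.

-11.53 kt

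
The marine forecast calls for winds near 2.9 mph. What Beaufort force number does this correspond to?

2.9 mph = 1.3 m/s, which is Beaufort 1 (light air, 0.3–1.5 m/s).

Beaufort force 1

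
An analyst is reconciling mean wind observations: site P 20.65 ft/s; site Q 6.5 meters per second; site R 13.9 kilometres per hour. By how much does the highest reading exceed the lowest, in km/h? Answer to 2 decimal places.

9.50 km/h

site P: 20.65 ft/s = 22.6588 km/h.
site Q: 6.5 m/s = 23.4000 km/h.
Spread: 23.4000 − 13.9000 = 9.50 km/h.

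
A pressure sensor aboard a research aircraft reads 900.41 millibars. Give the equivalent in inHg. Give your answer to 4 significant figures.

26.59 inHg

1 mb = 0.02953 inHg, so 900.41 × 0.02953 = 26.59 inHg.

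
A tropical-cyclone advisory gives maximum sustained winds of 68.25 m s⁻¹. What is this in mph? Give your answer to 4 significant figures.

1 m/s = 2.23694 mph, so 68.25 × 2.23694 = 152.7 mph.

152.7 mph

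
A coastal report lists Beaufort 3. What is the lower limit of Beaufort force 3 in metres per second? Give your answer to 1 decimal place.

Beaufort 3 (gentle breeze) spans 3.4–5.4 m/s.

3.4 m/s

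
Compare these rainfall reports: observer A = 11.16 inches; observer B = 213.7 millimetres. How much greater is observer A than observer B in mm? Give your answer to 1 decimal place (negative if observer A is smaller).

observer A: 11.16 in = 283.464 mm.
Difference: 283.464 − 213.700 = 69.8 mm.

69.8 mm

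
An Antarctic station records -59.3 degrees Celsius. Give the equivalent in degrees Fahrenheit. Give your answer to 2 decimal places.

°F = °C × 9/5 + 32 = -59.3 × 1.8 + 32 = -74.74 °F.

-74.74 °F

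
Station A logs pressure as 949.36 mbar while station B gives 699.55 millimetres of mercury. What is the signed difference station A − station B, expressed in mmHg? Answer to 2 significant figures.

13 mmHg

station A: 949.36 mb = 712.08 mmHg.
Difference: 712.08 − 699.55 = 13 mmHg.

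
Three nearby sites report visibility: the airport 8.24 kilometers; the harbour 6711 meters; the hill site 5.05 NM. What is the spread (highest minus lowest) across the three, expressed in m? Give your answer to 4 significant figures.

2642 m

the airport: 8.24 km = 8240.00 m.
the hill site: 5.05 nmi = 9352.60 m.
Spread: 9352.60 − 6711.00 = 2642 m.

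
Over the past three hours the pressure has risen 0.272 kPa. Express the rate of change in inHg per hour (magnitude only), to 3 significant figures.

0.0268 inHg per hour

0.272 kPa / 3 h × 0.2953 inHg/kPa = 0.0268 inHg/h.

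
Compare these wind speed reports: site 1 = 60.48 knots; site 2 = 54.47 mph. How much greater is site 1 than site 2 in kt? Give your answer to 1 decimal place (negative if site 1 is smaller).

site 2: 54.47 mph = 47.333 kt.
Difference: 60.480 − 47.333 = 13.1 kt.

13.1 kt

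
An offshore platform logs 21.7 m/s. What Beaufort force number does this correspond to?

Beaufort force 9

21.7 m/s lies in the Beaufort 9 band (strong gale, 20.8–24.4 m/s).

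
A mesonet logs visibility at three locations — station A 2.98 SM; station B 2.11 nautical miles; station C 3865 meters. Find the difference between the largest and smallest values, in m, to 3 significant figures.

931 m

station A: 2.98 SM = 4795.85 m.
station B: 2.11 nmi = 3907.72 m.
Spread: 4795.85 − 3865.00 = 931 m.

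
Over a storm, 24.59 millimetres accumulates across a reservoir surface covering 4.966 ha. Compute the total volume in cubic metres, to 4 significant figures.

Area: 4.966 ha = 49660 m².
1 mm over 1 m² is 1 L, so volume = 24.59 × 49660 = 1221139.4 L = 1221 m³.

1221 cubic metres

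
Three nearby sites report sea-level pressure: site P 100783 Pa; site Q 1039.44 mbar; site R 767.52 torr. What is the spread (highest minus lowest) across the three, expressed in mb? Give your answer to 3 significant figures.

31.6 mb

site P: 100783 Pa = 1007.830 mb.
site R: 767.52 mmHg = 1023.276 mb.
Spread: 1039.440 − 1007.830 = 31.6 mb.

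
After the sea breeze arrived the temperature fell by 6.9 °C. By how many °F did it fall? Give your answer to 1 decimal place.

For a temperature change the 32° offset cancels: Δ°F = 6.9 × 1.8 = 12.4 °F.

12.4 °F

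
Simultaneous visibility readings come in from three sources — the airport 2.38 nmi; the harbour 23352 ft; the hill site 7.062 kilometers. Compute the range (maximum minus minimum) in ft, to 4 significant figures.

the airport: 2.38 nmi = 14461.15 ft.
the hill site: 7.062 km = 23169.29 ft.
Spread: 23352.00 − 14461.15 = 8891 ft.

8891 ft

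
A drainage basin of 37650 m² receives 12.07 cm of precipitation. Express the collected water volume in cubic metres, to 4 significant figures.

4544 cubic metres

Depth: 12.07 cm × 10 = 120.7 mm.
1 mm over 1 m² is 1 L, so volume = 120.7 × 37650 = 4544355 L = 4544 m³.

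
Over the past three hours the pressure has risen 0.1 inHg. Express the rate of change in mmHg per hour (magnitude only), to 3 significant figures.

0.847 mmHg per hour

0.1 inHg / 3 h × 25.4 mmHg/inHg = 0.847 mmHg/h.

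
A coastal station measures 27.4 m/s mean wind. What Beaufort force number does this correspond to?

Beaufort force 10

27.4 m/s lies in the Beaufort 10 band (storm, 24.5–28.4 m/s).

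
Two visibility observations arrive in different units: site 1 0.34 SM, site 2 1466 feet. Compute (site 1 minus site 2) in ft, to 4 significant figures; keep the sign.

329.2 ft

site 1: 0.34 SM = 1795.200 ft.
Difference: 1795.200 − 1466.000 = 329.2 ft.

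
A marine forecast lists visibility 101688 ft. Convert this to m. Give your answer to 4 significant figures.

30990 m

1 ft = 0.3048 m, so 101688 × 0.3048 = 30990 m.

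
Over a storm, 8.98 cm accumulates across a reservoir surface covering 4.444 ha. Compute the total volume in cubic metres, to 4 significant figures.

Depth: 8.98 cm × 10 = 89.8 mm.
Area: 4.444 ha = 44440 m².
1 mm over 1 m² is 1 L, so volume = 89.8 × 44440 = 3990712 L = 3991 m³.

3991 cubic metres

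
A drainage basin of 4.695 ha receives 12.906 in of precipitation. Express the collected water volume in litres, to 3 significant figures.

Depth: 12.906 in × 25.4 = 327.8124 mm.
Area: 4.695 ha = 46950 m².
1 mm over 1 m² is 1 L, so volume = 327.8124 × 46950 = 15390792 L ≈ 15400000 L.

15400000 litres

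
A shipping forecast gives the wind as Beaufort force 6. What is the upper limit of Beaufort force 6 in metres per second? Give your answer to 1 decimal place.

13.8 m/s

Beaufort 6 (strong breeze) spans 10.8–13.8 m/s.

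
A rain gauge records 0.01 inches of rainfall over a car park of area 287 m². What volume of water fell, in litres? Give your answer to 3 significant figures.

72.9 litres

Depth: 0.01 in × 25.4 = 0.254 mm.
1 mm over 1 m² is 1 L, so volume = 0.254 × 287 = 72.898 L ≈ 72.9 L.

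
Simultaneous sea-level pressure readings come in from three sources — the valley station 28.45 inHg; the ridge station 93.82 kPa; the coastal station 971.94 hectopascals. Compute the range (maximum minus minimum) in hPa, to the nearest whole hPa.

34 hPa

the valley station: 28.45 inHg = 963.43 hPa.
the ridge station: 93.82 kPa = 938.20 hPa.
Spread: 971.94 − 938.20 = 34 hPa.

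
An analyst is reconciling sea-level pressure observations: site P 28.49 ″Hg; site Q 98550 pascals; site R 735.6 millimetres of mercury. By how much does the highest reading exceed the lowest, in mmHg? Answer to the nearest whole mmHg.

16 mmHg

site P: 28.49 inHg = 723.65 mmHg.
site Q: 98550 Pa = 739.19 mmHg.
Spread: 739.19 − 723.65 = 16 mmHg.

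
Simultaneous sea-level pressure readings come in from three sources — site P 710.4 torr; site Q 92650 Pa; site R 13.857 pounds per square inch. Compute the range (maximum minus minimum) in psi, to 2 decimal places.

site P: 710.4 mmHg = 13.7368 psi.
site Q: 92650 Pa = 13.4377 psi.
Spread: 13.8570 − 13.4377 = 0.42 psi.

0.42 psi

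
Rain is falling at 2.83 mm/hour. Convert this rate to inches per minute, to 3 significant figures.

2.83 mm/hour × 0.0393701 in/mm × 0.0166667 hour/minute = 0.00186 in/minute.

0.00186 in/minute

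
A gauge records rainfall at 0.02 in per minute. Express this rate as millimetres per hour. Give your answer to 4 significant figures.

30.48 mm/hour

0.02 in/minute × 25.4 mm/in × 60 minute/hour = 30.48 mm/hour.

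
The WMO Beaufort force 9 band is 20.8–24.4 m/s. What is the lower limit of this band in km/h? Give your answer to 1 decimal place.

74.9 km/h

20.8–24.4 m/s × 3.6 = 74.9–87.8 km/h.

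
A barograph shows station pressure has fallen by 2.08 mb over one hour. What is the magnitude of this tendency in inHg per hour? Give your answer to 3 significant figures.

2.08 mb / 1 h × 0.02953 inHg/mb = 0.0614 inHg/h.

0.0614 inHg per hour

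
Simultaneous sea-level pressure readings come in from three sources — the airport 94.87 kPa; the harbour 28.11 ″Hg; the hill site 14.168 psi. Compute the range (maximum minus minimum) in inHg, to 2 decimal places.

0.83 inHg

the airport: 94.87 kPa = 28.0151 inHg.
the hill site: 14.168 psi = 28.8463 inHg.
Spread: 28.8463 − 28.0151 = 0.83 inHg.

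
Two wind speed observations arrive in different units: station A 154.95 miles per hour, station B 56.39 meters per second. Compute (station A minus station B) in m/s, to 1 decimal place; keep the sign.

12.9 m/s

station A: 154.95 mph = 69.269 m/s.
Difference: 69.269 − 56.390 = 12.9 m/s.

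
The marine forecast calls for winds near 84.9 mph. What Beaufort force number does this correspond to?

Beaufort force 12

84.9 mph = 38.0 m/s, which is Beaufort 12 (hurricane force, ≥32.7 m/s).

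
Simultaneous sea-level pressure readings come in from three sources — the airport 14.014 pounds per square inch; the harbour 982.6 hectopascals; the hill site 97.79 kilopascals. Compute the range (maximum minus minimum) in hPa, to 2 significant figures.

the airport: 14.014 psi = 966.23 hPa.
the hill site: 97.79 kPa = 977.90 hPa.
Spread: 982.60 − 966.23 = 16 hPa.

16 hPa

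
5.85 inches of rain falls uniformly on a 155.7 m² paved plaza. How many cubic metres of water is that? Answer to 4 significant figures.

Depth: 5.85 in × 25.4 = 148.59 mm.
1 mm over 1 m² is 1 L, so volume = 148.59 × 155.7 = 23135.463 L = 23.14 m³.

23.14 cubic metres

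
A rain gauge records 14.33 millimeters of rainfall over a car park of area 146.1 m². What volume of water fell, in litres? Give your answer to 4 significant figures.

1 mm over 1 m² is 1 L, so volume = 14.33 × 146.1 = 2093.613 L ≈ 2094 L.

2094 litres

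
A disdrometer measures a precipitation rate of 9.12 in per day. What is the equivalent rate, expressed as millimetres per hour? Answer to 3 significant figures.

9.65 mm/hour

9.12 in/day × 25.4 mm/in × 0.0416667 day/hour = 9.65 mm/hour.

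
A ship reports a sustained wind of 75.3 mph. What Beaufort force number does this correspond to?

Beaufort force 12

75.3 mph = 33.7 m/s, which is Beaufort 12 (hurricane force, ≥32.7 m/s).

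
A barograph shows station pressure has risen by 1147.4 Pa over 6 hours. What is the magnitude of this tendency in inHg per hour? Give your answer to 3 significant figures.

1147.4 Pa / 6 h × 0.0002953 inHg/Pa = 0.0565 inHg/h.

0.0565 inHg per hour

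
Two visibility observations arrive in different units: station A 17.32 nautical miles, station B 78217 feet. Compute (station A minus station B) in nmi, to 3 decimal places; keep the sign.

4.447 nmi

station B: 78217 ft = 12.87286 nmi.
Difference: 17.32000 − 12.87286 = 4.447 nmi.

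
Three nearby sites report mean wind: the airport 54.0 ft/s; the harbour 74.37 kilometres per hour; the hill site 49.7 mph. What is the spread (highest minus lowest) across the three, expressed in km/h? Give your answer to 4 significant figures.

20.73 km/h

the airport: 54.0 ft/s = 59.2531 km/h.
the hill site: 49.7 mph = 79.9844 km/h.
Spread: 79.9844 − 59.2531 = 20.73 km/h.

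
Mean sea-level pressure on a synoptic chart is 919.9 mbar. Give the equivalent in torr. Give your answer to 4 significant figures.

1 mb = 0.750062 mmHg, so 919.9 × 0.750062 = 690.0 mmHg.

690.0 mmHg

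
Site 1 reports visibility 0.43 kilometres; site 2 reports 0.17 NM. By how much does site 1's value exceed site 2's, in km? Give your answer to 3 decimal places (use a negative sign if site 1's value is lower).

0.115 km

site 2: 0.17 nmi = 0.31484 km.
Difference: 0.43000 − 0.31484 = 0.115 km.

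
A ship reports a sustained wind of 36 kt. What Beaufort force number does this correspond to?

Beaufort force 8

36 kt lies in the Beaufort 8 band (gale, 34–40 kt).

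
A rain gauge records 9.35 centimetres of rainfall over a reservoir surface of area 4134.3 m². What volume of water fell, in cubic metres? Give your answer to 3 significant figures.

Depth: 9.35 cm × 10 = 93.5 mm.
1 mm over 1 m² is 1 L, so volume = 93.5 × 4134.3 = 386557.05 L = 387 m³.

387 cubic metres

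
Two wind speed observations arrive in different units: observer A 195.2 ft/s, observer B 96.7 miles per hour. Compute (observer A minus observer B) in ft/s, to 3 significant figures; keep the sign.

53.4 ft/s

observer B: 96.7 mph = 141.827 ft/s.
Difference: 195.200 − 141.827 = 53.4 ft/s.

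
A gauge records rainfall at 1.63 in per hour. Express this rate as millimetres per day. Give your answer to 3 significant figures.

1.63 in/hour × 25.4 mm/in × 24 hour/day = 994 mm/day.

994 mm/day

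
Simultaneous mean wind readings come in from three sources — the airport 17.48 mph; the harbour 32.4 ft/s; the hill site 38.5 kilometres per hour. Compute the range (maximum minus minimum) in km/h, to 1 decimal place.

the airport: 17.48 mph = 28.131 km/h.
the harbour: 32.4 ft/s = 35.552 km/h.
Spread: 38.500 − 28.131 = 10.4 km/h.

10.4 km/h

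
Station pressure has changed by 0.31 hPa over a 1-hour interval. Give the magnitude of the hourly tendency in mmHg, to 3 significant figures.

0.31 hPa / 1 h × 0.750062 mmHg/hPa = 0.233 mmHg/h.

0.233 mmHg per hour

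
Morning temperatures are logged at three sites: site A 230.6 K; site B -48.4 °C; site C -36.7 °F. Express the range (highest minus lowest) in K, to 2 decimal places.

10.23 K

site A: 230.6 K = -42.550 °C.
site C: -36.7 °F = -38.167 °C.
Spread: (-38.167) − (-48.400) = 10.233 °C.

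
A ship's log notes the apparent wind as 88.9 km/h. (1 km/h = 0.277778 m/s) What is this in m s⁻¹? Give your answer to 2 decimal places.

24.69 m/s

1 km/h = 0.277778 m/s, so 88.9 × 0.277778 = 24.69 m/s.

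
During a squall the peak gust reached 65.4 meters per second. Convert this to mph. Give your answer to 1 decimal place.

146.3 mph

1 m/s = 2.23694 mph, so 65.4 × 2.23694 = 146.3 mph.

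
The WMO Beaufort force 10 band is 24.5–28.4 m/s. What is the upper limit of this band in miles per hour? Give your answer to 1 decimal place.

24.5–28.4 m/s × 2.237 = 54.8–63.5 mph.

63.5 mph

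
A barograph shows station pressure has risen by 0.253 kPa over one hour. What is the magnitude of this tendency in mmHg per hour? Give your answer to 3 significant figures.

1.90 mmHg per hour

0.253 kPa / 1 h × 7.50062 mmHg/kPa = 1.90 mmHg/h.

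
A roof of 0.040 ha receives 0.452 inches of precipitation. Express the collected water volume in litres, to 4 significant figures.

Depth: 0.452 in × 25.4 = 11.4808 mm.
Area: 0.040 ha = 400 m².
1 mm over 1 m² is 1 L, so volume = 11.4808 × 400 = 4592.32 L ≈ 4592 L.

4592 litres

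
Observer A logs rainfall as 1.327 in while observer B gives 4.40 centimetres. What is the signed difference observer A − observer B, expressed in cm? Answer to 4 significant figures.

-1.029 cm

observer A: 1.327 in = 3.37058 cm.
Difference: 3.37058 − 4.40000 = -1.029 cm.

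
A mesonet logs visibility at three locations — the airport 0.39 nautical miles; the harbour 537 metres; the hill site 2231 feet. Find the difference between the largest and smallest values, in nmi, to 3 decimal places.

the harbour: 537 m = 0.28996 nmi.
the hill site: 2231 ft = 0.36718 nmi.
Spread: 0.39000 − 0.28996 = 0.100 nmi.

0.100 nmi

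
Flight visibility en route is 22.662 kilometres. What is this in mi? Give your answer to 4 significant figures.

14.08 SM

1 km = 0.621371 SM, so 22.662 × 0.621371 = 14.08 SM.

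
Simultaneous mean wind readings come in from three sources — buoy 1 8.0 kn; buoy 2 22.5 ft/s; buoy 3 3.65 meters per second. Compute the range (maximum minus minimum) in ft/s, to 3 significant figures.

10.5 ft/s

buoy 1: 8.0 kt = 13.502 ft/s.
buoy 3: 3.65 m/s = 11.975 ft/s.
Spread: 22.500 − 11.975 = 10.5 ft/s.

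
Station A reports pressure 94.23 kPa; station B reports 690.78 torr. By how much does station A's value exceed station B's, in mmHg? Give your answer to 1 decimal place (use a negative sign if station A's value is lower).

16.0 mmHg

station A: 94.23 kPa = 706.783 mmHg.
Difference: 706.783 − 690.780 = 16.0 mmHg.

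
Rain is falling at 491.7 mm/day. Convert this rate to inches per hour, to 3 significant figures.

0.807 in/hour

491.7 mm/day × 0.0393701 in/mm × 0.0416667 day/hour = 0.807 in/hour.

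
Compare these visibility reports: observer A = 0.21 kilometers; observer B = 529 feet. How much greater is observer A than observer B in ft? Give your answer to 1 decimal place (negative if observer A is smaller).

observer A: 0.21 km = 688.976 ft.
Difference: 688.976 − 529.000 = 160.0 ft.

160.0 ft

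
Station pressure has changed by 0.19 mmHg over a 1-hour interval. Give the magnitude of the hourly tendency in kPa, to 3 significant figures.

0.0253 kPa per hour

0.19 mmHg / 1 h × 0.133322 kPa/mmHg = 0.0253 kPa/h.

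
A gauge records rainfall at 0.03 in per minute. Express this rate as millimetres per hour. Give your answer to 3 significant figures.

45.7 mm/hour

0.03 in/minute × 25.4 mm/in × 60 minute/hour = 45.7 mm/hour.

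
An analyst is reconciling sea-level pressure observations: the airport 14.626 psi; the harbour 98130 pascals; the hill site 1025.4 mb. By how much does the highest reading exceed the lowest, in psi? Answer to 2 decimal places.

0.64 psi

the harbour: 98130 Pa = 14.2326 psi.
the hill site: 1025.4 mb = 14.8722 psi.
Spread: 14.8722 − 14.2326 = 0.64 psi.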